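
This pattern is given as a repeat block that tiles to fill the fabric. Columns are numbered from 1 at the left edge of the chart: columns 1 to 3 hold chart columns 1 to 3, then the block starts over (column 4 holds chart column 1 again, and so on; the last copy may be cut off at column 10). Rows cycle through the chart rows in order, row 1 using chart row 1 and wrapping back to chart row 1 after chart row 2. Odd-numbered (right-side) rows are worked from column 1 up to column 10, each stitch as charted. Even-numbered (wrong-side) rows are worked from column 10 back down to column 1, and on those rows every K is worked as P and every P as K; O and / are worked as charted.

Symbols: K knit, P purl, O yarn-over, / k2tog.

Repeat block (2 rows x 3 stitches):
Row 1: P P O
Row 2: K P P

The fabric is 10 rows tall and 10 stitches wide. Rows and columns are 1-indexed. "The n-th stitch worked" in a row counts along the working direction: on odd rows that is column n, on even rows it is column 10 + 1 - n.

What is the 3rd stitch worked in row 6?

Stitch:
K

Derivation:
Row 6 uses chart row ((6-1) mod 2)+1 = 2. Row 6 is even, so WS.
Chart row 2 tiled across columns 1-10: K P P K P P K P P K
WS row: flip the tiled sequence (start at column 10) and apply K<->P; O and / stay.
Row 6 as worked: P K K P K K P K K P
Counting 3 along the worked row gives K.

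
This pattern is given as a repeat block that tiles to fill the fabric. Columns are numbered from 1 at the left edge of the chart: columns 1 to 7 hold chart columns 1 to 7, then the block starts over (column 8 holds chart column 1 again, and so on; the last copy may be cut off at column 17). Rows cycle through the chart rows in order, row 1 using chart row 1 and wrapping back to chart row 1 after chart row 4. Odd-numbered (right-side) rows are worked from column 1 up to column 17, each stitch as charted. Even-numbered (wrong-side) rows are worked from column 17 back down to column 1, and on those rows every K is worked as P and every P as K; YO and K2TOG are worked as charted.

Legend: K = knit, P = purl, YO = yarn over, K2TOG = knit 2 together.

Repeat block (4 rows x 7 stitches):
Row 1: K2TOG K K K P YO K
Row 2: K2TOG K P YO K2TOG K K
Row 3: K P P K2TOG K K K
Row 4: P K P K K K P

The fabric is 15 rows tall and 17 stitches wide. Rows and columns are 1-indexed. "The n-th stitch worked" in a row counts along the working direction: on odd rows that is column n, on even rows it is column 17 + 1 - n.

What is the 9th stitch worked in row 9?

Result:
K

Derivation:
For row 9: chart row = ((9-1) mod 4) + 1 = 1; this is a RS (odd) row.
Chart row 1 tiled across columns 1-17: K2TOG K K K P YO K K2TOG K K K P YO K K2TOG K K
RS: work column 1 to column 17, symbols as charted — the tiled row is the row as worked.
The 9th stitch worked is K.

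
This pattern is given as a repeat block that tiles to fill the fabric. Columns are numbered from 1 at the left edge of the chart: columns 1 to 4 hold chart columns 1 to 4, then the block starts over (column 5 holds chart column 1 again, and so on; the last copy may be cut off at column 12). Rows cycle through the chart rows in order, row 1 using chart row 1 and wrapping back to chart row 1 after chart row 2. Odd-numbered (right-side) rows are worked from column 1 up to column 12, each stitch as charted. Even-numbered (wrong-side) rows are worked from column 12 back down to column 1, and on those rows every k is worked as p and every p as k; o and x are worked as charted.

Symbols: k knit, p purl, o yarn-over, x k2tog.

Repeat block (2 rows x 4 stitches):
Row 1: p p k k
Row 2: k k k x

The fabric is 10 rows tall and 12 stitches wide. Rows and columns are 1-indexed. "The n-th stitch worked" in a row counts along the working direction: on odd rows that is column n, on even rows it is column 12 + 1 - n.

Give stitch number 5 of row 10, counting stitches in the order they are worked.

== STITCH ==
x

Derivation:
Row 10: (10-1) mod 2 = 1, so use chart row 2. Even row -> WS.
Chart row 2 tiled across columns 1-12: k k k x k k k x k k k x
Wrong side: read the tiled row from column 12 down to 1 and exchange k with p (leave o, x).
Row 10 as worked: x p p p x p p p x p p p
Stitch 5 in working order -> x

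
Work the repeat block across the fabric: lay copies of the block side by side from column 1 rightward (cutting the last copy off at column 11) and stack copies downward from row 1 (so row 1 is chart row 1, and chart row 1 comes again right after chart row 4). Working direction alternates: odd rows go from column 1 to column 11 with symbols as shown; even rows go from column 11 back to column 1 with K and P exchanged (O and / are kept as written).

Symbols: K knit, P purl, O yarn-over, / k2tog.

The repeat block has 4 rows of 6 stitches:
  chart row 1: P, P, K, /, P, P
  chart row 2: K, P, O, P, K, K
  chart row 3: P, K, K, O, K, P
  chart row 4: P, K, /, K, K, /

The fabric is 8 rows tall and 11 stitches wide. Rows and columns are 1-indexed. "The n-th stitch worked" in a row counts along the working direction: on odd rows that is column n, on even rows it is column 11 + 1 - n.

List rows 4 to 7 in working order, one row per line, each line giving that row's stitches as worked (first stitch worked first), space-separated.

Row 4: chart row 4, WS - tiled (columns 1-11): P K / K K / P K / K K; work from column 11 back to 1 with K<->P swapped.
Row 5: chart row 1, RS - tile across columns 1-11 and work as-is.
Row 6: chart row 2, WS - tiled (columns 1-11): K P O P K K K P O P K; work from column 11 back to 1 with K<->P swapped.
Row 7: chart row 3, RS - tile across columns 1-11 and work as-is.

Rows as worked:
P P / P K / P P / P K
P P K / P P P P K / P
P K O K P P P K O K P
P K K O K P P K K O K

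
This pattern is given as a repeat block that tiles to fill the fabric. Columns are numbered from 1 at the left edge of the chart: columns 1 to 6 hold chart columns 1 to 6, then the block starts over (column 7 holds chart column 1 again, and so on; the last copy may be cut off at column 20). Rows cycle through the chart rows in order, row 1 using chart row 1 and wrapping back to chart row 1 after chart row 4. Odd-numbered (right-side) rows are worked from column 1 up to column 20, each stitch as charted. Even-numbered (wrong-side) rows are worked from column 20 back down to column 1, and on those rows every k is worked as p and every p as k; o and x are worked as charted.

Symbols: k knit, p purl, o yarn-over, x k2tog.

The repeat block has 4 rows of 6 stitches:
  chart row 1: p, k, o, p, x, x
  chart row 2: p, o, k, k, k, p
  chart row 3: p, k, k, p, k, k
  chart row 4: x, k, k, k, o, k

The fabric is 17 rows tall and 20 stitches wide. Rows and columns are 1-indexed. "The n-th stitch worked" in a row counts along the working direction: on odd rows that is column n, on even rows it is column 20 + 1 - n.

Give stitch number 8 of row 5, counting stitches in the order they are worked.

Row 5 uses chart row ((5-1) mod 4)+1 = 1. Row 5 is odd, so RS.
Chart row 1 tiled across columns 1-20: p k o p x x p k o p x x p k o p x x p k
RS row: no reversal, no swap; stitch n worked = column n.
Counting 8 along the worked row gives k.

Result:
k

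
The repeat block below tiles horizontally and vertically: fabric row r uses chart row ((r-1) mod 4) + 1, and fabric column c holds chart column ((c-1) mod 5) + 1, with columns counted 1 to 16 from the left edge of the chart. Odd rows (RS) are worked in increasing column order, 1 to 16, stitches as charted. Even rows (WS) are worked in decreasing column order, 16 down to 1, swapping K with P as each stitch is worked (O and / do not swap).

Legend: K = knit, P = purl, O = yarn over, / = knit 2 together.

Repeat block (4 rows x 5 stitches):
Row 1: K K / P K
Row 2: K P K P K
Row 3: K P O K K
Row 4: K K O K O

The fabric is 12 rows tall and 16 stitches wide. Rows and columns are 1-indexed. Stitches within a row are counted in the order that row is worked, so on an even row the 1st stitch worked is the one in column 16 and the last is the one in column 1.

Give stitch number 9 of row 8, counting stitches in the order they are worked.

Row 8 uses chart row ((8-1) mod 4)+1 = 4. Row 8 is even, so WS.
Chart row 4 tiled across columns 1-16: K K O K O K K O K O K K O K O K
WS: work from column 16 back to column 1 (reverse the tiled row), swapping K<->P (O and / unchanged).
Row 8 as worked: P O P O P P O P O P P O P O P P
The 9th stitch worked is O.

Stitch:
O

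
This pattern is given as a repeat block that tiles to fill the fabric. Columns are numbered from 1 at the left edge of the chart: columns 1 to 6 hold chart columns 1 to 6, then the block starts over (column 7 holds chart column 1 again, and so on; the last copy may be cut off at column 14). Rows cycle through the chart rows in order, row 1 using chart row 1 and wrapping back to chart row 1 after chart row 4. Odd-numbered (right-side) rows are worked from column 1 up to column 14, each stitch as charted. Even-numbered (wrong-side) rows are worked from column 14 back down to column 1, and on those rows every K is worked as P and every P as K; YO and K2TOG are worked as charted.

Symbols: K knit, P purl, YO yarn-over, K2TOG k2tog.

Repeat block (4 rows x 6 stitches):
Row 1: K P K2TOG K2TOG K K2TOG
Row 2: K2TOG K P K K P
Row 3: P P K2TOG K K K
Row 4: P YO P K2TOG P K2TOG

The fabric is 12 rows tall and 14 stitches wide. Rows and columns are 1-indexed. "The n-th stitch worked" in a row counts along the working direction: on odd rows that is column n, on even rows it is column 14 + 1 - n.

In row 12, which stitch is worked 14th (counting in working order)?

Row 12: (12-1) mod 4 = 3, so use chart row 4. Even row -> WS.
Chart row 4 tiled across columns 1-14: P YO P K2TOG P K2TOG P YO P K2TOG P K2TOG P YO
WS row: flip the tiled sequence (start at column 14) and apply K<->P; YO and K2TOG stay.
Row 12 as worked: YO K K2TOG K K2TOG K YO K K2TOG K K2TOG K YO K
Counting 14 along the worked row gives K.

== STITCH ==
K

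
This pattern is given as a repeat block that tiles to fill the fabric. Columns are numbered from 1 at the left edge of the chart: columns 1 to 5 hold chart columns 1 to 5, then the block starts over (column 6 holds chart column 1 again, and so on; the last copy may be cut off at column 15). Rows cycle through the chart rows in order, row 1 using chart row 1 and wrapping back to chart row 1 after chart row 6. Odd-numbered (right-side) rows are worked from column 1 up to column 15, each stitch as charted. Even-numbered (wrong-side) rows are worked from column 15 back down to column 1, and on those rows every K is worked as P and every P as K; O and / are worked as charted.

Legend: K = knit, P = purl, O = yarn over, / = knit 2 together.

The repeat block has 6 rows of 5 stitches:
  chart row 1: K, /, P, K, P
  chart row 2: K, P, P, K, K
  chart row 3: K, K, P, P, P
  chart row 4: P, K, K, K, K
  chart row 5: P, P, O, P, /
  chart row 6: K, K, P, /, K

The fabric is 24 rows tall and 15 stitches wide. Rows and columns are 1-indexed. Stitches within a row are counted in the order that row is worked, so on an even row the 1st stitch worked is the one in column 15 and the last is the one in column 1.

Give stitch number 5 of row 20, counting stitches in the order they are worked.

Stitch:
P

Derivation:
For row 20: chart row = ((20-1) mod 6) + 1 = 2; this is a WS (even) row.
Chart row 2 tiled across columns 1-15: K P P K K K P P K K K P P K K
WS: work from column 15 back to column 1 (reverse the tiled row), swapping K<->P (O and / unchanged).
Row 20 as worked: P P K K P P P K K P P P K K P
Counting 5 along the worked row gives P.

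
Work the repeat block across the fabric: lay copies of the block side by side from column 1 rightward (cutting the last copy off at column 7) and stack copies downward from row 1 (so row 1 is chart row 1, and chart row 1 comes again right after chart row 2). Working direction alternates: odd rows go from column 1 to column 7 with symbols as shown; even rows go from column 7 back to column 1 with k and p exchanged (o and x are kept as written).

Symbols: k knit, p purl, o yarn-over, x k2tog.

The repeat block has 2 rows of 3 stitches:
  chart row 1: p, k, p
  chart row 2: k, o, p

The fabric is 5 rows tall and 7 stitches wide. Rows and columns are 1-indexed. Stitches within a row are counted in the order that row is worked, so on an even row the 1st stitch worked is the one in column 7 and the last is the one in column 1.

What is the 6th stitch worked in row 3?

Row 3: (3-1) mod 2 = 0, so use chart row 1. Odd row -> RS.
Chart row 1 tiled across columns 1-7: p k p p k p p
Right side: take the tiled row as-is (worked left to right from column 1).
Stitch 6 in working order -> p

Result:
p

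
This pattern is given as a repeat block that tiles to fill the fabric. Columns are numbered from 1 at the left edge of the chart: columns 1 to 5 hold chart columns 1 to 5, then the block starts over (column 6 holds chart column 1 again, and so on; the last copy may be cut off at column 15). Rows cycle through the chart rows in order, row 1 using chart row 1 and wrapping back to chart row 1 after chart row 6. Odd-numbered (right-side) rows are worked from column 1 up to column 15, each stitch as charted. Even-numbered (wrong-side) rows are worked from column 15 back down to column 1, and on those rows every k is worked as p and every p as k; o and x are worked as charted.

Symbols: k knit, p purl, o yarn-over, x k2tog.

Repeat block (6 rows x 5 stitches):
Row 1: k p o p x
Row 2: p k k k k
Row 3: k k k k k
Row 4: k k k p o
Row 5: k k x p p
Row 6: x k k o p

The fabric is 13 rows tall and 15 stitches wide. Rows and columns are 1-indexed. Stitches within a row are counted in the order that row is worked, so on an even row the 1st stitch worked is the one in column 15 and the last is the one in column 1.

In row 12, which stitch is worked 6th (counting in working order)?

Stitch:
k

Derivation:
Row 12: (12-1) mod 6 = 5, so use chart row 6. Even row -> WS.
Chart row 6 tiled across columns 1-15: x k k o p x k k o p x k k o p
WS: work from column 15 back to column 1 (reverse the tiled row), swapping k<->p (o and x unchanged).
Row 12 as worked: k o p p x k o p p x k o p p x
Counting 6 along the worked row gives k.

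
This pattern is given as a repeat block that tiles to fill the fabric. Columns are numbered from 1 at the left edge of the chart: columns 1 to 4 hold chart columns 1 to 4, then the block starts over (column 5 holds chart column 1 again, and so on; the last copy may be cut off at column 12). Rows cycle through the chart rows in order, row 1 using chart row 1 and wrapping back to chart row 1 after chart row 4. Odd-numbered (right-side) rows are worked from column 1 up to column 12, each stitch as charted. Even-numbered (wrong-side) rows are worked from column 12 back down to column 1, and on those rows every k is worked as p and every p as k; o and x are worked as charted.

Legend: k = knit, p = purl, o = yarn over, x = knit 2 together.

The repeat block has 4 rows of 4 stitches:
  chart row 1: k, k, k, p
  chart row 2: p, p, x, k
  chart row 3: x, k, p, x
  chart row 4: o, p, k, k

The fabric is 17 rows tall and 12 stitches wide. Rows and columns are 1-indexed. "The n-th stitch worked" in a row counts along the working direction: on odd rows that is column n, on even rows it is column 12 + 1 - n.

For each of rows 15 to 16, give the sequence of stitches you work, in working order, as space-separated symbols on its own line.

Result:
x k p x x k p x x k p x
p p k o p p k o p p k o

Derivation:
Row 15: chart row 3, RS - tile across columns 1-12 and work as-is.
Row 16: chart row 4, WS - tiled (columns 1-12): o p k k o p k k o p k k; work from column 12 back to 1 with k<->p swapped.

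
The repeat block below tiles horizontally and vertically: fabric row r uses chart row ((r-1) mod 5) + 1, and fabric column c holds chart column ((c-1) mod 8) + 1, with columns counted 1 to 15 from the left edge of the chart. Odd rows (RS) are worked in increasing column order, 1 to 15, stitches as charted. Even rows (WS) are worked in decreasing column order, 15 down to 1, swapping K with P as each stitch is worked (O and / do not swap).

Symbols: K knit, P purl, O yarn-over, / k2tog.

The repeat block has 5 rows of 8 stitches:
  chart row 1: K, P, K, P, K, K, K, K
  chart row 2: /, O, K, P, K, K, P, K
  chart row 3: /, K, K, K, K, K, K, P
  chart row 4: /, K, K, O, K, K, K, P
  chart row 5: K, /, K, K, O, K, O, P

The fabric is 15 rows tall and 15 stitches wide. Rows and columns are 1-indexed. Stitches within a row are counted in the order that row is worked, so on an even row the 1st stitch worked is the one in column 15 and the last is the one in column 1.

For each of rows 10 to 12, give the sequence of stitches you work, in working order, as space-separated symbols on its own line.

Row 10: chart row 5, WS - tiled (columns 1-15): K / K K O K O P K / K K O K O; work from column 15 back to 1 with K<->P swapped.
Row 11: chart row 1, RS - tile across columns 1-15 and work as-is.
Row 12: chart row 2, WS - tiled (columns 1-15): / O K P K K P K / O K P K K P; work from column 15 back to 1 with K<->P swapped.

Rows as worked:
O P O P P / P K O P O P P / P
K P K P K K K K K P K P K K K
K P P K P O / P K P P K P O /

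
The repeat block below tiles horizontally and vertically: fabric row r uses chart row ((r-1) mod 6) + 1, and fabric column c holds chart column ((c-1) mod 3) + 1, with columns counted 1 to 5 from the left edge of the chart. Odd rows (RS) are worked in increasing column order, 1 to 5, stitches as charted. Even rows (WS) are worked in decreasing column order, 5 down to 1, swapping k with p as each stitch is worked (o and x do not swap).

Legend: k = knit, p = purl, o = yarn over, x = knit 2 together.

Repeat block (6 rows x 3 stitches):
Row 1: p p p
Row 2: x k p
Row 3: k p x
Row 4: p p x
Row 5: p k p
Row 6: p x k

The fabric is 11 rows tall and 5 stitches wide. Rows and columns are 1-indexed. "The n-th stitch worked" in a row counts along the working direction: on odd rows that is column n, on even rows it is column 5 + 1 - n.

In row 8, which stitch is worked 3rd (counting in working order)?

Row 8: (8-1) mod 6 = 1, so use chart row 2. Even row -> WS.
Chart row 2 tiled across columns 1-5: x k p x k
WS row: flip the tiled sequence (start at column 5) and apply k<->p; o and x stay.
Row 8 as worked: p x k p x
Stitch 3 in working order -> k

== STITCH ==
k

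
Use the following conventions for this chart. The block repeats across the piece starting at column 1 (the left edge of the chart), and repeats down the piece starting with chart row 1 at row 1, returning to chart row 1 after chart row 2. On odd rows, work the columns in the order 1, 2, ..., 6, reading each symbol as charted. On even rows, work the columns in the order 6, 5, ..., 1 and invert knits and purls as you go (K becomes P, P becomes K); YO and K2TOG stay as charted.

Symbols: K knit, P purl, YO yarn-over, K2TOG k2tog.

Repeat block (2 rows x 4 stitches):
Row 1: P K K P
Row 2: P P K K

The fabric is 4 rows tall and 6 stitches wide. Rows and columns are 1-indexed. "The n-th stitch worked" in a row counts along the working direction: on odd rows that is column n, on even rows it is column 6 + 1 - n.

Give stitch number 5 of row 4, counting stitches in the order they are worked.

For row 4: chart row = ((4-1) mod 2) + 1 = 2; this is a WS (even) row.
Chart row 2 tiled across columns 1-6: P P K K P P
Wrong side: read the tiled row from column 6 down to 1 and exchange K with P (leave YO, K2TOG).
Row 4 as worked: K K P P K K
Counting 5 along the worked row gives K.

== STITCH ==
K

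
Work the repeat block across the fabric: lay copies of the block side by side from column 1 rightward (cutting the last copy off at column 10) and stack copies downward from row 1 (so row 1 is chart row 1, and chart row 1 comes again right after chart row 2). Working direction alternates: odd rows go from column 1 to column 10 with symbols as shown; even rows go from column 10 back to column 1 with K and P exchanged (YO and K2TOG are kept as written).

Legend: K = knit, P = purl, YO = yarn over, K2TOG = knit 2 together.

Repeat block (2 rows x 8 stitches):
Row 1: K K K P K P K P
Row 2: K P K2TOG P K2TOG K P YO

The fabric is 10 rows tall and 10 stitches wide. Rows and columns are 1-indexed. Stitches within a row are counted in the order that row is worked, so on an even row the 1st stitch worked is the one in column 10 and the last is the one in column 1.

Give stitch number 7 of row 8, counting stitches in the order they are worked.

Result:
K

Derivation:
Row 8 uses chart row ((8-1) mod 2)+1 = 2. Row 8 is even, so WS.
Chart row 2 tiled across columns 1-10: K P K2TOG P K2TOG K P YO K P
WS: work from column 10 back to column 1 (reverse the tiled row), swapping K<->P (YO and K2TOG unchanged).
Row 8 as worked: K P YO K P K2TOG K K2TOG K P
The 7th stitch worked is K.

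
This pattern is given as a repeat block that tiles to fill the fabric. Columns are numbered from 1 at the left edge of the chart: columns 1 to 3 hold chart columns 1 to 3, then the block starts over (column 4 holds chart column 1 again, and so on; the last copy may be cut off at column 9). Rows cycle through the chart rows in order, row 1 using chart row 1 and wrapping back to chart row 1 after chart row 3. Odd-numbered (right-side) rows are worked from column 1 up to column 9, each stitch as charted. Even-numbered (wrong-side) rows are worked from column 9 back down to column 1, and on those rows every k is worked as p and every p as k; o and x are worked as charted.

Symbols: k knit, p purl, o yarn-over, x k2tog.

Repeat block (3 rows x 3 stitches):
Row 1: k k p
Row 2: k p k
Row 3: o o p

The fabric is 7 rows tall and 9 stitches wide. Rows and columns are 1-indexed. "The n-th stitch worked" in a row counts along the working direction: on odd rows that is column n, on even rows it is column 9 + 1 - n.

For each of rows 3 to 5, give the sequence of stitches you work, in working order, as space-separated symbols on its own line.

Row 3: chart row 3, RS - tile across columns 1-9 and work as-is.
Row 4: chart row 1, WS - tiled (columns 1-9): k k p k k p k k p; work from column 9 back to 1 with k<->p swapped.
Row 5: chart row 2, RS - tile across columns 1-9 and work as-is.

Rows as worked:
o o p o o p o o p
k p p k p p k p p
k p k k p k k p k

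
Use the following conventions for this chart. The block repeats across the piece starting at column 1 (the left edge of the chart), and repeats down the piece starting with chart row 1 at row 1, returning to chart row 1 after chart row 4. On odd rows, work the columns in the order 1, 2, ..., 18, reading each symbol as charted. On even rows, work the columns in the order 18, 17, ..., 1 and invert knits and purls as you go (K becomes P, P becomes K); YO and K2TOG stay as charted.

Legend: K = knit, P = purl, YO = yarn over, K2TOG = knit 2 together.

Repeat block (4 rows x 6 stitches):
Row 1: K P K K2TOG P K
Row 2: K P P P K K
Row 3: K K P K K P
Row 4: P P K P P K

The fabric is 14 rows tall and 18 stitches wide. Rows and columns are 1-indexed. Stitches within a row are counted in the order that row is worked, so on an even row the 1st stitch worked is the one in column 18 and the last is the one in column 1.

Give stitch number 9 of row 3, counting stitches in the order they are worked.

For row 3: chart row = ((3-1) mod 4) + 1 = 3; this is a RS (odd) row.
Chart row 3 tiled across columns 1-18: K K P K K P K K P K K P K K P K K P
RS: work column 1 to column 18, symbols as charted — the tiled row is the row as worked.
Stitch 9 in working order -> P

== STITCH ==
P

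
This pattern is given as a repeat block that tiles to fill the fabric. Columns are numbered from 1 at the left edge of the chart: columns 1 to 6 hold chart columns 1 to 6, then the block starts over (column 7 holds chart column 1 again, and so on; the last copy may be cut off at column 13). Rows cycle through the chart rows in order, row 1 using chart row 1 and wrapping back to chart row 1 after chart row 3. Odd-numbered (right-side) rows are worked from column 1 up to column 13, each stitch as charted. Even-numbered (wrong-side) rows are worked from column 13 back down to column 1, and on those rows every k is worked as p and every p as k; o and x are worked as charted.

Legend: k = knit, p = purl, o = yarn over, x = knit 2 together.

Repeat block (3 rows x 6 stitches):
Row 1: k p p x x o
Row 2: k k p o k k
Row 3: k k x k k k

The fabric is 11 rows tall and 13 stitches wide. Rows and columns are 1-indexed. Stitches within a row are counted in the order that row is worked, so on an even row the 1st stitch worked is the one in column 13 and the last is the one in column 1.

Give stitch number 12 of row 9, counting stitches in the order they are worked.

Row 9: (9-1) mod 3 = 2, so use chart row 3. Odd row -> RS.
Chart row 3 tiled across columns 1-13: k k x k k k k k x k k k k
RS: work column 1 to column 13, symbols as charted — the tiled row is the row as worked.
The 12th stitch worked is k.

Result:
k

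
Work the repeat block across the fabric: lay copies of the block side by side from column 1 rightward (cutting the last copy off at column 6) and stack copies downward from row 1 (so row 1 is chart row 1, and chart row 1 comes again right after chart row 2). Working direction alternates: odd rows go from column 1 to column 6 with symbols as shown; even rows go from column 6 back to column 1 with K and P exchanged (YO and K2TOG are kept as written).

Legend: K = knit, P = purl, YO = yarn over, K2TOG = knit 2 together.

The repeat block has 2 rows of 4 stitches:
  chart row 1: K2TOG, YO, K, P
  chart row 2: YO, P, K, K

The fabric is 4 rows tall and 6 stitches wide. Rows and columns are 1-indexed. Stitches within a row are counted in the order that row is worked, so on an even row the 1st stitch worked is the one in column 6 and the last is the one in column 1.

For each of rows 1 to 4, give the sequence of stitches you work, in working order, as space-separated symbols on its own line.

Rows as worked:
K2TOG YO K P K2TOG YO
K YO P P K YO
K2TOG YO K P K2TOG YO
K YO P P K YO

Derivation:
Row 1: chart row 1, RS - tile across columns 1-6 and work as-is.
Row 2: chart row 2, WS - tiled (columns 1-6): YO P K K YO P; work from column 6 back to 1 with K<->P swapped.
Row 3: chart row 1, RS - tile across columns 1-6 and work as-is.
Row 4: chart row 2, WS - tiled (columns 1-6): YO P K K YO P; work from column 6 back to 1 with K<->P swapped.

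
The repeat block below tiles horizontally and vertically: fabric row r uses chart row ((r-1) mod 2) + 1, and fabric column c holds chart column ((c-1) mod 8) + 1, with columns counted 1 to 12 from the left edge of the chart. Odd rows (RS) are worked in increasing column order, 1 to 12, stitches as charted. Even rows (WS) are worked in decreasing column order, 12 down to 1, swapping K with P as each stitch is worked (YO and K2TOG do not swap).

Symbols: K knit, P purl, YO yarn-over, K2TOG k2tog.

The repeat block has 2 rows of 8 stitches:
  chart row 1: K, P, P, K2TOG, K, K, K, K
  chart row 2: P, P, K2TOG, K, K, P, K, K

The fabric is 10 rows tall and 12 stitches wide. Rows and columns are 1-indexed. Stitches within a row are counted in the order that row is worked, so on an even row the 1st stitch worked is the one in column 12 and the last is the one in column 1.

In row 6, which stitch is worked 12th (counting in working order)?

Result:
K

Derivation:
Row 6 uses chart row ((6-1) mod 2)+1 = 2. Row 6 is even, so WS.
Chart row 2 tiled across columns 1-12: P P K2TOG K K P K K P P K2TOG K
WS: work from column 12 back to column 1 (reverse the tiled row), swapping K<->P (YO and K2TOG unchanged).
Row 6 as worked: P K2TOG K K P P K P P K2TOG K K
Counting 12 along the worked row gives K.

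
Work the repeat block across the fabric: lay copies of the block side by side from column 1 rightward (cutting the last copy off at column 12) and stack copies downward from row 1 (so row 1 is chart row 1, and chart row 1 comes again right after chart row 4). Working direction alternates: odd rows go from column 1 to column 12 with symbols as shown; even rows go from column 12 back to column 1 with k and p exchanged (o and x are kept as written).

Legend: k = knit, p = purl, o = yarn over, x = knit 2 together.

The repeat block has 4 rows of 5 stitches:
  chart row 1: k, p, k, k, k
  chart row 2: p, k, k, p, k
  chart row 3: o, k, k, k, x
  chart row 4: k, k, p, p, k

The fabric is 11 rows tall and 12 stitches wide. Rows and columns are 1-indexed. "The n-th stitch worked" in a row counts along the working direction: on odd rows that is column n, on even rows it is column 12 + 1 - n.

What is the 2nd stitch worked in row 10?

== STITCH ==
k

Derivation:
Row 10: (10-1) mod 4 = 1, so use chart row 2. Even row -> WS.
Chart row 2 tiled across columns 1-12: p k k p k p k k p k p k
WS: work from column 12 back to column 1 (reverse the tiled row), swapping k<->p (o and x unchanged).
Row 10 as worked: p k p k p p k p k p p k
Stitch 2 in working order -> k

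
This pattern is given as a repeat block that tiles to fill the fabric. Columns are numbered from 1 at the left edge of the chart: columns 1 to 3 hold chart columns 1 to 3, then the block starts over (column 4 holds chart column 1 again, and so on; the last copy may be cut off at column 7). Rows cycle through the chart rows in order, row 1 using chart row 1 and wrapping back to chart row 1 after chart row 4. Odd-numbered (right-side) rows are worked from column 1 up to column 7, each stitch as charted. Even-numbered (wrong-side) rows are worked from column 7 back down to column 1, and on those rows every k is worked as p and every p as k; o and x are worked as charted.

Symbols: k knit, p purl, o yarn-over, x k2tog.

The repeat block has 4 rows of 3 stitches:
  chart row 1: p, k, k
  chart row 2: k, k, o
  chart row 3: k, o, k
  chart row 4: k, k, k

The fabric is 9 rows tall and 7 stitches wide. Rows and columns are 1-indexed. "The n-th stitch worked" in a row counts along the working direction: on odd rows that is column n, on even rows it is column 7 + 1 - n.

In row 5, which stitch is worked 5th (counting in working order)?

Result:
k

Derivation:
Row 5: (5-1) mod 4 = 0, so use chart row 1. Odd row -> RS.
Chart row 1 tiled across columns 1-7: p k k p k k p
RS row: no reversal, no swap; stitch n worked = column n.
Counting 5 along the worked row gives k.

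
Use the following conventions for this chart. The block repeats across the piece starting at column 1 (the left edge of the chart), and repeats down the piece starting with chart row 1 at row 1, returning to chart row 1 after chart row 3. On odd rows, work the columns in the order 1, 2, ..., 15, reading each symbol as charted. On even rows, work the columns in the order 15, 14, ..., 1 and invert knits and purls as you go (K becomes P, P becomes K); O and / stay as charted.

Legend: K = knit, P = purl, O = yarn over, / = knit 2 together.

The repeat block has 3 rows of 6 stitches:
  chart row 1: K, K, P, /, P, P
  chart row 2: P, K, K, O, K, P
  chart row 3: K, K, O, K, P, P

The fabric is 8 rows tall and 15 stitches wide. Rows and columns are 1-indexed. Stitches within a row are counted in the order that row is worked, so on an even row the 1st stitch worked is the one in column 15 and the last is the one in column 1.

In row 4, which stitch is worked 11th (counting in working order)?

Stitch:
K

Derivation:
For row 4: chart row = ((4-1) mod 3) + 1 = 1; this is a WS (even) row.
Chart row 1 tiled across columns 1-15: K K P / P P K K P / P P K K P
WS: work from column 15 back to column 1 (reverse the tiled row), swapping K<->P (O and / unchanged).
Row 4 as worked: K P P K K / K P P K K / K P P
Stitch 11 in working order -> K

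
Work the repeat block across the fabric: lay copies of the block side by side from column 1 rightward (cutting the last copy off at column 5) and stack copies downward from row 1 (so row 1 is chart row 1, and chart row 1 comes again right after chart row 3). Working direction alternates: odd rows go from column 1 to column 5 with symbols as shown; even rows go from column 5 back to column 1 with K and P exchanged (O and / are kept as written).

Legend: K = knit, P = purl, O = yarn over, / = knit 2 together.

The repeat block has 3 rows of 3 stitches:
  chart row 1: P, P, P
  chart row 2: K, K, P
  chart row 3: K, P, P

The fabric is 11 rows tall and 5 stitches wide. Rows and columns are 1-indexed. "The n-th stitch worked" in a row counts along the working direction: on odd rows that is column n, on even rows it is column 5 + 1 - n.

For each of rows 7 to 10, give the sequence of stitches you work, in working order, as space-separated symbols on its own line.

Row 7: chart row 1, RS - tile across columns 1-5 and work as-is.
Row 8: chart row 2, WS - tiled (columns 1-5): K K P K K; work from column 5 back to 1 with K<->P swapped.
Row 9: chart row 3, RS - tile across columns 1-5 and work as-is.
Row 10: chart row 1, WS - tiled (columns 1-5): P P P P P; work from column 5 back to 1 with K<->P swapped.

== ROWS AS WORKED ==
P P P P P
P P K P P
K P P K P
K K K K K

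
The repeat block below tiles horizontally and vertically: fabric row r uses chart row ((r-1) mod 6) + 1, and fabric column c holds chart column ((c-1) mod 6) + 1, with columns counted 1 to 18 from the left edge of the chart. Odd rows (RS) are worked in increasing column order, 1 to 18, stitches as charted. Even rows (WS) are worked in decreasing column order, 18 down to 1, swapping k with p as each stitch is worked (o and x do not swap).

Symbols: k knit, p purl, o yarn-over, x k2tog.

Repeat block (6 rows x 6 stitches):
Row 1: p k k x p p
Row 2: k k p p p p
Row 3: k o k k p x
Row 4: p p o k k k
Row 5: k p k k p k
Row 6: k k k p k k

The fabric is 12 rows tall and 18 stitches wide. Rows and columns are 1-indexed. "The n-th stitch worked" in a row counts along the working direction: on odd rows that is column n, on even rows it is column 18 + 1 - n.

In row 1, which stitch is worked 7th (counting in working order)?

== STITCH ==
p

Derivation:
Row 1: (1-1) mod 6 = 0, so use chart row 1. Odd row -> RS.
Chart row 1 tiled across columns 1-18: p k k x p p p k k x p p p k k x p p
RS: work column 1 to column 18, symbols as charted — the tiled row is the row as worked.
Counting 7 along the worked row gives p.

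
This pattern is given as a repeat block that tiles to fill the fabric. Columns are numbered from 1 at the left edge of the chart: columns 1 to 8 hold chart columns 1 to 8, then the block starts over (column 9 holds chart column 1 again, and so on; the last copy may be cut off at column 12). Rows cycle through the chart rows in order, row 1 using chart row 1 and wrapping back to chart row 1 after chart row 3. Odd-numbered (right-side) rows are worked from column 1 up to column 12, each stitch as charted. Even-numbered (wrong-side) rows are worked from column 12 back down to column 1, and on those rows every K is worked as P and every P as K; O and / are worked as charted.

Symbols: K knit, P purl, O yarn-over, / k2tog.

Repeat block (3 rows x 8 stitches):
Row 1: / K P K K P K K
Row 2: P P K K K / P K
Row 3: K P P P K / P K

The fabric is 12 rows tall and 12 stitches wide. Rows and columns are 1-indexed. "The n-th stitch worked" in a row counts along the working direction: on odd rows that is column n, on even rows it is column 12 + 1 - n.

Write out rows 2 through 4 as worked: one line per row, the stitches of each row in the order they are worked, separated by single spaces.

Result:
P P K K P K / P P P K K
K P P P K / P K K P P P
P K P / P P K P P K P /

Derivation:
Row 2: chart row 2, WS - tiled (columns 1-12): P P K K K / P K P P K K; work from column 12 back to 1 with K<->P swapped.
Row 3: chart row 3, RS - tile across columns 1-12 and work as-is.
Row 4: chart row 1, WS - tiled (columns 1-12): / K P K K P K K / K P K; work from column 12 back to 1 with K<->P swapped.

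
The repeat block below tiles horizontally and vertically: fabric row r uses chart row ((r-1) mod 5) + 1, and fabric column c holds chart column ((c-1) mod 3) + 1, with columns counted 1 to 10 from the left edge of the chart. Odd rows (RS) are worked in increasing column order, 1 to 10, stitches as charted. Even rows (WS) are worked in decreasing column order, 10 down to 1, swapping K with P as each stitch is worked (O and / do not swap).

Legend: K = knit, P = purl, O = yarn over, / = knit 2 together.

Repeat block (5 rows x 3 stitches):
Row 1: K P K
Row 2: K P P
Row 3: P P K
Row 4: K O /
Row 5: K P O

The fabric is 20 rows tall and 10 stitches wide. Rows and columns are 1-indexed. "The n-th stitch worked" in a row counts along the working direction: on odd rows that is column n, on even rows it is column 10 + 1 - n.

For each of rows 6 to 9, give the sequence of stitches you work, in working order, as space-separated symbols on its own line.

Rows as worked:
P P K P P K P P K P
K P P K P P K P P K
K P K K P K K P K K
K O / K O / K O / K

Derivation:
Row 6: chart row 1, WS - tiled (columns 1-10): K P K K P K K P K K; work from column 10 back to 1 with K<->P swapped.
Row 7: chart row 2, RS - tile across columns 1-10 and work as-is.
Row 8: chart row 3, WS - tiled (columns 1-10): P P K P P K P P K P; work from column 10 back to 1 with K<->P swapped.
Row 9: chart row 4, RS - tile across columns 1-10 and work as-is.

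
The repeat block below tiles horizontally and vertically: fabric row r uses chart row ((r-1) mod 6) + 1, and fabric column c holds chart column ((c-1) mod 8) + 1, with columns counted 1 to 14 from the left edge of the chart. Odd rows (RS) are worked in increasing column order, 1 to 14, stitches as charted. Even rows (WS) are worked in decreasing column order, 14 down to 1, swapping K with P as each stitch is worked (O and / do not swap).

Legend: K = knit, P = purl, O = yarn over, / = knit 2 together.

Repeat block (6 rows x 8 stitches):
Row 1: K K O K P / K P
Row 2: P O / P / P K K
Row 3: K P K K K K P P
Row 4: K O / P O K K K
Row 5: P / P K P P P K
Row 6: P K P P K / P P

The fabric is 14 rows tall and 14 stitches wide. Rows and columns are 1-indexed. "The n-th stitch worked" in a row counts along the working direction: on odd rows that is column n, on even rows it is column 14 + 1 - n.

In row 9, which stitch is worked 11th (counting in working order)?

Result:
K

Derivation:
For row 9: chart row = ((9-1) mod 6) + 1 = 3; this is a RS (odd) row.
Chart row 3 tiled across columns 1-14: K P K K K K P P K P K K K K
RS row: no reversal, no swap; stitch n worked = column n.
Counting 11 along the worked row gives K.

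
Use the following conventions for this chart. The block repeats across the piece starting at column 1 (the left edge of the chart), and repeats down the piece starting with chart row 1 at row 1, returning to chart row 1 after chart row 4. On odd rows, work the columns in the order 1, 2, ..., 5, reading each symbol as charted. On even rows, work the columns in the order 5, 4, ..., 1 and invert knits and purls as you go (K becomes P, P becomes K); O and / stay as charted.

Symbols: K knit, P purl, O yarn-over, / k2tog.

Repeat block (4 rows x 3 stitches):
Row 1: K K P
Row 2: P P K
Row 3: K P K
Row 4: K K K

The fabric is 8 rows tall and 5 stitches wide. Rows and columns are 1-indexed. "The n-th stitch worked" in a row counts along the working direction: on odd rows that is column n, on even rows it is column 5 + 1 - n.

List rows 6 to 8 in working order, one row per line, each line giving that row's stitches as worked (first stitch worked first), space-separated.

Row 6: chart row 2, WS - tiled (columns 1-5): P P K P P; work from column 5 back to 1 with K<->P swapped.
Row 7: chart row 3, RS - tile across columns 1-5 and work as-is.
Row 8: chart row 4, WS - tiled (columns 1-5): K K K K K; work from column 5 back to 1 with K<->P swapped.

== ROWS AS WORKED ==
K K P K K
K P K K P
P P P P P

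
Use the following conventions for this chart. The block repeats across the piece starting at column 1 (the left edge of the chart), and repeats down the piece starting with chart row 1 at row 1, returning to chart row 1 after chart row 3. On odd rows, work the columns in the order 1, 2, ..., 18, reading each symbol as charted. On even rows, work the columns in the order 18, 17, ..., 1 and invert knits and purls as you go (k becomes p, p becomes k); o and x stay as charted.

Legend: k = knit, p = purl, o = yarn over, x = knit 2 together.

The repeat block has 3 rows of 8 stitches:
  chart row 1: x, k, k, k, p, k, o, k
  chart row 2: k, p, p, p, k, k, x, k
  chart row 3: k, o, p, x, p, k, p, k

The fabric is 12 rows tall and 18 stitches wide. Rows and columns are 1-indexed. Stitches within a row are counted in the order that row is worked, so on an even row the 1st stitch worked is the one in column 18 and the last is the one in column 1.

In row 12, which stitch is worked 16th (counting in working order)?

Result:
k

Derivation:
Row 12: (12-1) mod 3 = 2, so use chart row 3. Even row -> WS.
Chart row 3 tiled across columns 1-18: k o p x p k p k k o p x p k p k k o
WS: work from column 18 back to column 1 (reverse the tiled row), swapping k<->p (o and x unchanged).
Row 12 as worked: o p p k p k x k o p p k p k x k o p
Stitch 16 in working order -> k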